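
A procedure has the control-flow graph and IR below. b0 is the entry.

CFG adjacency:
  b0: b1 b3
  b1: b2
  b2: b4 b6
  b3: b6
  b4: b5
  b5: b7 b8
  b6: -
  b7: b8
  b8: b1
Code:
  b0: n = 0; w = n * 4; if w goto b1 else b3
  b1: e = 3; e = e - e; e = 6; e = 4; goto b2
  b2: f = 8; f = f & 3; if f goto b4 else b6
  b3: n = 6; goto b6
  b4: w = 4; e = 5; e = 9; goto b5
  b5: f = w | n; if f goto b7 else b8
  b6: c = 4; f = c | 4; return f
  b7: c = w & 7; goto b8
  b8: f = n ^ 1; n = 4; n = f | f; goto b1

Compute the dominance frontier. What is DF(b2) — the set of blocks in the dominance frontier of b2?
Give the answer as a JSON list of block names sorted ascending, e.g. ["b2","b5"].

idom tree: b1←b0 b2←b1 b3←b0 b4←b2 b5←b4 b6←b0 b7←b5 b8←b5
Join-block Dom:
  b1: preds {b0,b8}: {b0} ∩ {b0,b1,b2,b4,b5,b8} = {b0}; idom=b0
  b6: preds {b2,b3}: {b0,b1,b2} ∩ {b0,b3} = {b0}; idom=b0
  b8: preds {b5,b7}: {b0,b1,b2,b4,b5} ∩ {b0,b1,b2,b4,b5,b7} = {b0,b1,b2,b4,b5}; idom=b5

Frontier:
  join b1 pred b0: · stop@b0
  join b1 pred b8: b8→b5→b4→b2→b1 stop@b0
  join b6 pred b2: b2→b1 stop@b0
  join b6 pred b3: b3 stop@b0
  join b8 pred b5: · stop@b5
  join b8 pred b7: b7 stop@b5
  b0: DF=∅
  b1: DF={b1,b6}
  b2: DF={b1,b6}
  b3: DF={b6}
  b4: DF={b1}
  b5: DF={b1}
  b6: DF=∅
  b7: DF={b8}
  b8: DF={b1}

DF(b2) = ["b1", "b6"]

Answer: ["b1", "b6"]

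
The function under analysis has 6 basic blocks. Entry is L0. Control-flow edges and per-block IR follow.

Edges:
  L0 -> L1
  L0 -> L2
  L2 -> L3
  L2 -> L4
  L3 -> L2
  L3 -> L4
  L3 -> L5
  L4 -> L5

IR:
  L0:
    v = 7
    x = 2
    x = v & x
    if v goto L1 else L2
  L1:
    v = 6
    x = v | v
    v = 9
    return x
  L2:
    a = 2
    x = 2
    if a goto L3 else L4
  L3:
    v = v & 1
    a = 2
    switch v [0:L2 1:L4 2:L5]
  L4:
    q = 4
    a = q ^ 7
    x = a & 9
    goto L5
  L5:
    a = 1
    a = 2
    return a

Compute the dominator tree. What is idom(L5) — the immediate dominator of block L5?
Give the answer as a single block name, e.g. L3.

idom tree: L1←L0 L2←L0 L3←L2 L4←L2 L5←L2
Dom∩ at merges:
  L2: preds {L0,L3}: {L0} ∩ {L0,L2,L3} = {L0}; idom=L0
  L4: preds {L2,L3}: {L0,L2} ∩ {L0,L2,L3} = {L0,L2}; idom=L2
  L5: preds {L3,L4}: {L0,L2,L3} ∩ {L0,L2,L4} = {L0,L2}; idom=L2

idom(L5) = L2

Answer: L2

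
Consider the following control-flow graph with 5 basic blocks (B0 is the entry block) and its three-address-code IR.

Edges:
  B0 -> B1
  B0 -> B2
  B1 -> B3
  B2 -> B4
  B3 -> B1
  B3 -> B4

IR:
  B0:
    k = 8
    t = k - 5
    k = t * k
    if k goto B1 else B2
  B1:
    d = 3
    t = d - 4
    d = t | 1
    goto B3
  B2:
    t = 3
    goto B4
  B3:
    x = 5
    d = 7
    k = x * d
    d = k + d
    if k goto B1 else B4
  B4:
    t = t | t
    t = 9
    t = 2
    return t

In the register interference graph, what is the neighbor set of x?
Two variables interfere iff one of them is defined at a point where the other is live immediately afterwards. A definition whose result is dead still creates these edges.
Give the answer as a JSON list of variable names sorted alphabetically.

Answer: ["d", "t"]

Working:
Per-block:
  B0: {k,t} / ∅
  B1: {d,t} / ∅
  B2: {t} / ∅
  B3: {d,k,x} / ∅
  B4: {t} / {t}

Live sets:
  B0 li=∅ lo=∅
  B1 li=∅ lo={t}
  B2 li=∅ lo={t}
  B3 li={t} lo={t}
  B4 li={t} lo=∅

Interference:
  d: {k,t,x}
  k: {d,t}
  t: {d,k,x}
  x: {d,t}

N(x) = ["d", "t"]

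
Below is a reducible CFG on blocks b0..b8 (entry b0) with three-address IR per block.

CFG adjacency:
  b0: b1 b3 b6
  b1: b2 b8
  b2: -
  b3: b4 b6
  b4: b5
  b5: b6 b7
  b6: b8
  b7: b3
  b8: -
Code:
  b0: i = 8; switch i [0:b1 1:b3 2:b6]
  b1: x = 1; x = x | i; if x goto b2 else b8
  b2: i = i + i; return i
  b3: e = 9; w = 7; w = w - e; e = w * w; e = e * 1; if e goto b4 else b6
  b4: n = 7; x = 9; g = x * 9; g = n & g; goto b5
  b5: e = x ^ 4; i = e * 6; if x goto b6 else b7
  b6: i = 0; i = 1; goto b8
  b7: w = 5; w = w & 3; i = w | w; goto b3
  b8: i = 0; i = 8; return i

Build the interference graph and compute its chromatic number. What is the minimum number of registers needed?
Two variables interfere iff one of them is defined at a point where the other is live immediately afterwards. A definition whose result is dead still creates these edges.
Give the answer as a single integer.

def/use:
  b0: def={i} ue=∅
  b1: def={x} ue={i}
  b2: def={i} ue={i}
  b3: def={e,w} ue=∅
  b4: def={g,n,x} ue=∅
  b5: def={e,i} ue={x}
  b6: def={i} ue=∅
  b7: def={i,w} ue=∅
  b8: def={i} ue=∅

Liveness:
  live b0: ∅→{i}
  live b1: {i}→{i}
  live b2: {i}→∅
  live b3: ∅→∅
  live b4: ∅→{x}
  live b5: {x}→∅
  live b6: ∅→∅
  live b7: ∅→∅
  live b8: ∅→∅

Conflict graph:
  e — {w,x}
  g — {n,x}
  i — {x}
  n — {g,x}
  w — {e}
  x — {e,g,i,n}

Registers:
  clique {g,n,x} ⇒ need ≥ 3
  3-colouring: c0={w,x}  c1={e,g,i}  c2={n}
  χ = 3

Answer: 3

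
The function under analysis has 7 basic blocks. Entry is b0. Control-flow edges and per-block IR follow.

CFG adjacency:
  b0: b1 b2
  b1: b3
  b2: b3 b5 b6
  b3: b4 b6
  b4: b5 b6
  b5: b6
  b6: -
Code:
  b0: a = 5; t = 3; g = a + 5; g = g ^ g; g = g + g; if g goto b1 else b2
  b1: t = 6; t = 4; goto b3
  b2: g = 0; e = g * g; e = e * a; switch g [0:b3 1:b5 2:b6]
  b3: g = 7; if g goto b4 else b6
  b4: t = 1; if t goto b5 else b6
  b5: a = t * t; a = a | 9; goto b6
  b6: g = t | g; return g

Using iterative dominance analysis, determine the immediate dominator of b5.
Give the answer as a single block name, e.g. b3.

Answer: b0

Working:
idom tree: b1←b0 b2←b0 b3←b0 b4←b3 b5←b0 b6←b0
Dom∩ at merges:
  b3: preds {b1,b2}: {b0,b1} ∩ {b0,b2} = {b0}; idom=b0
  b5: preds {b2,b4}: {b0,b2} ∩ {b0,b3,b4} = {b0}; idom=b0
  b6: preds {b2,b3,b4,b5}: {b0,b2} ∩ {b0,b3} ∩ {b0,b3,b4} ∩ {b0,b5} = {b0}; idom=b0

idom(b5) = b0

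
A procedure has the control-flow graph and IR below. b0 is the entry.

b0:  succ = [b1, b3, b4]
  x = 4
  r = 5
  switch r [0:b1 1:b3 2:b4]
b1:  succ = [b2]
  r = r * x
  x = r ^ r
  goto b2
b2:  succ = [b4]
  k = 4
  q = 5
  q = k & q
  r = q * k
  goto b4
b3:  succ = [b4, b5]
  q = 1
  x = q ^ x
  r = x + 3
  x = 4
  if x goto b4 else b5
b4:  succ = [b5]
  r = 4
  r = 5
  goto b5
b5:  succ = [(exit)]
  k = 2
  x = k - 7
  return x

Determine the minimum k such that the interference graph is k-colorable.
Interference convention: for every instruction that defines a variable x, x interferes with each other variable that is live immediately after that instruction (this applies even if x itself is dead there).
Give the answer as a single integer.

Answer: 2

Analysis:
def/use:
  b0 def {r,x} use ∅
  b1 def {r,x} use {r,x}
  b2 def {k,q,r} use ∅
  b3 def {q,r,x} use {x}
  b4 def {r} use ∅
  b5 def {k,x} use ∅

Backward fixpoint:
  b0 li=∅ lo={r,x}
  b1 li={r,x} lo=∅
  b2 li=∅ lo=∅
  b3 li={x} lo=∅
  b4 li=∅ lo=∅
  b5 li=∅ lo=∅

Conflict graph:
  k: {q}
  q: {k,x}
  r: {x}
  x: {q,r}

Chromatic number:
  lower bound: {k,q} mutually conflict ⇒ χ ≥ 2
  2-colouring: R0={q,r}  R1={k,x}
  χ = 2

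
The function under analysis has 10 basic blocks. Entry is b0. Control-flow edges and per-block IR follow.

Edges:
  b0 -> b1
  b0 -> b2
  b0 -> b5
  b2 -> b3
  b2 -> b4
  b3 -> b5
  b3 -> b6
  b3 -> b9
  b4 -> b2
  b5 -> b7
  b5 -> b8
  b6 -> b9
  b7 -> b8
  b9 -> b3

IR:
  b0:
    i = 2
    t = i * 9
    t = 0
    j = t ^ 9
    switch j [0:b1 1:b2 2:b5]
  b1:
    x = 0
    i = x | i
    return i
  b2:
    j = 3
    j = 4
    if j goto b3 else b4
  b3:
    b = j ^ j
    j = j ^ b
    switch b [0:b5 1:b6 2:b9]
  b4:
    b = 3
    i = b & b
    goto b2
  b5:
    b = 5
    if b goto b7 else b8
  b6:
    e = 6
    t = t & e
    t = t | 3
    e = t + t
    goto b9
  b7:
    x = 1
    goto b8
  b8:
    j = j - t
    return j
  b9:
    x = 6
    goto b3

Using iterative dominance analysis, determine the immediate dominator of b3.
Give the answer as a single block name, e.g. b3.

Answer: b2

Analysis:
idom tree: b1←b0 b2←b0 b3←b2 b4←b2 b5←b0 b6←b3 b7←b5 b8←b5 b9←b3
Dom at joins:
  b2: preds {b0,b4}: {b0} ∩ {b0,b2,b4} = {b0}; idom=b0
  b3: preds {b2,b9}: {b0,b2} ∩ {b0,b2,b3,b9} = {b0,b2}; idom=b2
  b5: preds {b0,b3}: {b0} ∩ {b0,b2,b3} = {b0}; idom=b0
  b8: preds {b5,b7}: {b0,b5} ∩ {b0,b5,b7} = {b0,b5}; idom=b5
  b9: preds {b3,b6}: {b0,b2,b3} ∩ {b0,b2,b3,b6} = {b0,b2,b3}; idom=b3

idom(b3) = b2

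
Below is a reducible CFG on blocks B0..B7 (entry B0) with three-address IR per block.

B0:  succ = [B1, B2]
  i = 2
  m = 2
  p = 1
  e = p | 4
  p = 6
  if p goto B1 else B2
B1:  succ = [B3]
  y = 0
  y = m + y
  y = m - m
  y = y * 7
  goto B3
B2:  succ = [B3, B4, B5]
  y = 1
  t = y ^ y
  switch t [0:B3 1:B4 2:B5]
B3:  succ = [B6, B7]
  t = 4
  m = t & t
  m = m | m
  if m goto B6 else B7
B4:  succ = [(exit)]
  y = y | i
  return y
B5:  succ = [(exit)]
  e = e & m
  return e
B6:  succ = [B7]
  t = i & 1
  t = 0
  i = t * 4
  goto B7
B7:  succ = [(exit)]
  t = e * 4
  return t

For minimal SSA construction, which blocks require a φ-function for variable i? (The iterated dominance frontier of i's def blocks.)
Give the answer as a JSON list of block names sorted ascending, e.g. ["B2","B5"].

Answer: ["B7"]

Working:
idom tree: B1←B0 B2←B0 B3←B0 B4←B2 B5←B2 B6←B3 B7←B3
Dom at joins:
  B3: preds {B1,B2}: {B0,B1} ∩ {B0,B2} = {B0}; idom=B0
  B7: preds {B3,B6}: {B0,B3} ∩ {B0,B3,B6} = {B0,B3}; idom=B3

DF derivation:
  B3←B1: walk B1 to B0
  B3←B2: walk B2 to B0
  B7←B3: walk · to B3
  B7←B6: walk B6 to B3
  B0 → ∅
  B1 → {B3}
  B2 → {B3}
  B3 → ∅
  B4 → ∅
  B5 → ∅
  B6 → {B7}
  B7 → ∅

φ for i: defs {B0,B6}
  DF⁺ = {B7}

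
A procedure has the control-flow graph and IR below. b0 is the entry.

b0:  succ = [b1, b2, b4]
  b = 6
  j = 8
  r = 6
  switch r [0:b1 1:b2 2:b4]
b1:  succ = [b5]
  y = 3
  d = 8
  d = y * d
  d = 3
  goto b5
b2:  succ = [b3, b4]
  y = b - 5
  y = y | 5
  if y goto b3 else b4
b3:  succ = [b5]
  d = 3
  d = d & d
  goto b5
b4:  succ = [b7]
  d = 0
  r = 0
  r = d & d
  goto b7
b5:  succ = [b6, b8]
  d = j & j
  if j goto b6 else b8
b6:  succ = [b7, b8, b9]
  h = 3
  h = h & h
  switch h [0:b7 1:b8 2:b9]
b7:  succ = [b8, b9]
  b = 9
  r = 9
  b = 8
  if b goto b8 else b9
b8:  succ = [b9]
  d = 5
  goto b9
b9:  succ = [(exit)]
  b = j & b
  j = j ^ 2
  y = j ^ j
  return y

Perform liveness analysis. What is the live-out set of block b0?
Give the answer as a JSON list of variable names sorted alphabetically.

Per-block:
  b0: {b,j,r} / ∅
  b1: {d,y} / ∅
  b2: {y} / {b}
  b3: {d} / ∅
  b4: {d,r} / ∅
  b5: {d} / {j}
  b6: {h} / ∅
  b7: {b,r} / ∅
  b8: {d} / ∅
  b9: {b,j,y} / {b,j}

Backward fixpoint:
  b0 li=∅ lo={b,j}
  b1 li={b,j} lo={b,j}
  b2 li={b,j} lo={b,j}
  b3 li={b,j} lo={b,j}
  b4 li={j} lo={j}
  b5 li={b,j} lo={b,j}
  b6 li={b,j} lo={b,j}
  b7 li={j} lo={b,j}
  b8 li={b,j} lo={b,j}
  b9 li={b,j} lo=∅

live-out(b0) = ["b", "j"]

Answer: ["b", "j"]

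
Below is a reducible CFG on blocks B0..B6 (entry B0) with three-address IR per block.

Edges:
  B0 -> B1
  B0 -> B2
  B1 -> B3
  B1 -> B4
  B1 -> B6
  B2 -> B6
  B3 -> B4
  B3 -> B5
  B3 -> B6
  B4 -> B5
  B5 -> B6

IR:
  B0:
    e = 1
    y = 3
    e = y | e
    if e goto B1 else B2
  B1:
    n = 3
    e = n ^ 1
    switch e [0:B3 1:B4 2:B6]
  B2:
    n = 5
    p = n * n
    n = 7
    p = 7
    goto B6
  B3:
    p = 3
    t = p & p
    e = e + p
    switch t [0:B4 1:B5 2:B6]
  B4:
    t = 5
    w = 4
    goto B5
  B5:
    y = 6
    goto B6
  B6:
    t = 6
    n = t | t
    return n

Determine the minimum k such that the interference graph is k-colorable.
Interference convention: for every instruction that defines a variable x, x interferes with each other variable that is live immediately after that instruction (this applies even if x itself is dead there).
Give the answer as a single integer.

Block summaries:
  B0 def {e,y} use ∅
  B1 def {e,n} use ∅
  B2 def {n,p} use ∅
  B3 def {e,p,t} use {e}
  B4 def {t,w} use ∅
  B5 def {y} use ∅
  B6 def {n,t} use ∅

Live sets:
  B0 li=∅ lo=∅
  B1 li=∅ lo={e}
  B2 li=∅ lo=∅
  B3 li={e} lo=∅
  B4 li=∅ lo=∅
  B5 li=∅ lo=∅
  B6 li=∅ lo=∅

Conflict graph:
  e: {p,t,y}
  n: ∅
  p: {e,t}
  t: {e,p}
  w: ∅
  y: {e}

Colouring:
  {e,p,t} pairwise interfere (3-clique) ⇒ χ ≥ 3
  assign e→c0 n→c0 p→c1 t→c2 w→c0 y→c1 — no edge inside a register ⇒ χ ≤ 3
  χ = 3

Answer: 3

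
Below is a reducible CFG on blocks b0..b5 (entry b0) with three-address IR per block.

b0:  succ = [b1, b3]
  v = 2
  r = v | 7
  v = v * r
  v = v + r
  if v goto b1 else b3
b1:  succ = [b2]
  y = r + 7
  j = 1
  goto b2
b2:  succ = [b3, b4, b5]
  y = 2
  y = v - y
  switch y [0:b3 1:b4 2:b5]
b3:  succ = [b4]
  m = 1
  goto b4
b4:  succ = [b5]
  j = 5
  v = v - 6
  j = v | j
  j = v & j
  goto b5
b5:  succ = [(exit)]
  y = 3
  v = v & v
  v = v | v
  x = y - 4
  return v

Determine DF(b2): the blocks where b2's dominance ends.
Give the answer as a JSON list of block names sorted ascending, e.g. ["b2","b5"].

Answer: ["b3", "b4", "b5"]

Working:
idom tree: b1←b0 b2←b1 b3←b0 b4←b0 b5←b0
Join-block Dom:
  b3: preds {b0,b2}: {b0} ∩ {b0,b1,b2} = {b0}; idom=b0
  b4: preds {b2,b3}: {b0,b1,b2} ∩ {b0,b3} = {b0}; idom=b0
  b5: preds {b2,b4}: {b0,b1,b2} ∩ {b0,b4} = {b0}; idom=b0

DF walk-up:
  b3←b0: walk · to b0
  b3←b2: walk b2→b1 to b0
  b4←b2: walk b2→b1 to b0
  b4←b3: walk b3 to b0
  b5←b2: walk b2→b1 to b0
  b5←b4: walk b4 to b0
  DF(b0)=∅
  DF(b1)={b3,b4,b5}
  DF(b2)={b3,b4,b5}
  DF(b3)={b4}
  DF(b4)={b5}
  DF(b5)=∅

DF(b2) = ["b3", "b4", "b5"]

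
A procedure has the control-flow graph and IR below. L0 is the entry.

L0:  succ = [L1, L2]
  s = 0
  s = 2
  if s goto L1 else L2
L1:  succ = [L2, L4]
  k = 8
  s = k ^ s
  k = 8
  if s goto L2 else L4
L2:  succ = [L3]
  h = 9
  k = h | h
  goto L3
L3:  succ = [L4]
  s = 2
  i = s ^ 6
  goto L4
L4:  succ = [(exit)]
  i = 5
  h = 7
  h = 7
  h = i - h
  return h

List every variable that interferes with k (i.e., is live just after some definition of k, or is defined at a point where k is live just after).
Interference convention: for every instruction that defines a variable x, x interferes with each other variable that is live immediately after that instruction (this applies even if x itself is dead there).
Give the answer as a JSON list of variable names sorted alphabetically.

Per-block:
  L0: def={s} ue=∅
  L1: def={k,s} ue={s}
  L2: def={h,k} ue=∅
  L3: def={i,s} ue=∅
  L4: def={h,i} ue=∅

Backward fixpoint:
  live L0: ∅→{s}
  live L1: {s}→∅
  live L2: ∅→∅
  live L3: ∅→∅
  live L4: ∅→∅

Interfere edges:
  h — {i}
  i — {h}
  k — {s}
  s — {k}

N(k) = ["s"]

Answer: ["s"]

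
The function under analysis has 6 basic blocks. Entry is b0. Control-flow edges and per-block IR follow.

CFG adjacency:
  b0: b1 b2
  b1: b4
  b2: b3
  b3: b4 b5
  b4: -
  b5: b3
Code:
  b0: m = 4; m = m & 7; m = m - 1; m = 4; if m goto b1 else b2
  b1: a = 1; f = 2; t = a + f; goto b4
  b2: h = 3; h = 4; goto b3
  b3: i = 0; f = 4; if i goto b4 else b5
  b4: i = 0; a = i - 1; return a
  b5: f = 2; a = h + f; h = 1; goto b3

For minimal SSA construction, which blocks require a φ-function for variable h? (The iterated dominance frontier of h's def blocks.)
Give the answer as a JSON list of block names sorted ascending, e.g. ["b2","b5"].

idom tree: b1←b0 b2←b0 b3←b2 b4←b0 b5←b3
Dom∩ at merges:
  b3: preds {b2,b5}: {b0,b2} ∩ {b0,b2,b3,b5} = {b0,b2}; idom=b2
  b4: preds {b1,b3}: {b0,b1} ∩ {b0,b2,b3} = {b0}; idom=b0

Frontier:
  join b3 pred b2: · stop@b2
  join b3 pred b5: b5→b3 stop@b2
  join b4 pred b1: b1 stop@b0
  join b4 pred b3: b3→b2 stop@b0
  b0: DF=∅
  b1: DF={b4}
  b2: DF={b4}
  b3: DF={b3,b4}
  b4: DF=∅
  b5: DF={b3}

φ for h: defs {b2,b5}
  DF⁺ = {b3,b4}

Answer: ["b3", "b4"]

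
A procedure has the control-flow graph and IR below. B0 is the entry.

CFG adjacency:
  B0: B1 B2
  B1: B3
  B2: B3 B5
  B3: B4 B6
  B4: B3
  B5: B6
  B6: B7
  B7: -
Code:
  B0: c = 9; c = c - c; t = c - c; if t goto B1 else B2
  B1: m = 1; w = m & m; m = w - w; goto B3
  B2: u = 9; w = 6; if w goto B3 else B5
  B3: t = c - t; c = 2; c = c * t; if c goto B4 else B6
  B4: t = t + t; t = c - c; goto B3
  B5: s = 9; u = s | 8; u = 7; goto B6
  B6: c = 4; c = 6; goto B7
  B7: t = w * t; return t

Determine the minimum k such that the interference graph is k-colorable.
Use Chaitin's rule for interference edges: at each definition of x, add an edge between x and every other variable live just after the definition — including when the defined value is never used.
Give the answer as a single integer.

Answer: 4

Working:
Block summaries:
  B0: def={c,t} ue=∅
  B1: def={m,w} ue=∅
  B2: def={u,w} ue=∅
  B3: def={c,t} ue={c,t}
  B4: def={t} ue={c,t}
  B5: def={s,u} ue=∅
  B6: def={c} ue=∅
  B7: def={t} ue={t,w}

Liveness:
  B0: in=∅ out={c,t}
  B1: in={c,t} out={c,t,w}
  B2: in={c,t} out={c,t,w}
  B3: in={c,t,w} out={c,t,w}
  B4: in={c,t,w} out={c,t,w}
  B5: in={t,w} out={t,w}
  B6: in={t,w} out={t,w}
  B7: in={t,w} out=∅

Interfere edges:
  c: {m,t,u,w}
  m: {c,t,w}
  s: {t,w}
  t: {c,m,s,u,w}
  u: {c,t,w}
  w: {c,m,s,t,u}

Colouring:
  {c,m,t,w} pairwise interfere (4-clique) ⇒ χ ≥ 4
  assign c→c2 m→c3 s→c2 t→c0 u→c3 w→c1 — no edge inside a register ⇒ χ ≤ 4
  χ = 4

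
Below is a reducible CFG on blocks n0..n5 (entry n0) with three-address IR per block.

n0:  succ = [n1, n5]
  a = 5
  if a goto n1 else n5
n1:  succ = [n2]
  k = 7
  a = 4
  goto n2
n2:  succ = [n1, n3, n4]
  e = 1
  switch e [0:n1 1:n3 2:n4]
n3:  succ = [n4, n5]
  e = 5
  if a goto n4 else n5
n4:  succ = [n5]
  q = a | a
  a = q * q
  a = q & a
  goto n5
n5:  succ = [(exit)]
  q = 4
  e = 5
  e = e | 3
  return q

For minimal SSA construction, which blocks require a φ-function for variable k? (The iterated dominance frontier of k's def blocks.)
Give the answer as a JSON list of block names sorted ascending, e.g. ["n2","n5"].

idom tree: n1←n0 n2←n1 n3←n2 n4←n2 n5←n0
Dom at joins:
  n1: preds {n0,n2}: {n0} ∩ {n0,n1,n2} = {n0}; idom=n0
  n4: preds {n2,n3}: {n0,n1,n2} ∩ {n0,n1,n2,n3} = {n0,n1,n2}; idom=n2
  n5: preds {n0,n3,n4}: {n0} ∩ {n0,n1,n2,n3} ∩ {n0,n1,n2,n4} = {n0}; idom=n0

Frontier:
  join n1 pred n0: · stop@n0
  join n1 pred n2: n2→n1 stop@n0
  join n4 pred n2: · stop@n2
  join n4 pred n3: n3 stop@n2
  join n5 pred n0: · stop@n0
  join n5 pred n3: n3→n2→n1 stop@n0
  join n5 pred n4: n4→n2→n1 stop@n0
  n0: DF=∅
  n1: DF={n1,n5}
  n2: DF={n1,n5}
  n3: DF={n4,n5}
  n4: DF={n5}
  n5: DF=∅

φ for k: defs {n1}
  DF⁺ = {n1,n5}

Answer: ["n1", "n5"]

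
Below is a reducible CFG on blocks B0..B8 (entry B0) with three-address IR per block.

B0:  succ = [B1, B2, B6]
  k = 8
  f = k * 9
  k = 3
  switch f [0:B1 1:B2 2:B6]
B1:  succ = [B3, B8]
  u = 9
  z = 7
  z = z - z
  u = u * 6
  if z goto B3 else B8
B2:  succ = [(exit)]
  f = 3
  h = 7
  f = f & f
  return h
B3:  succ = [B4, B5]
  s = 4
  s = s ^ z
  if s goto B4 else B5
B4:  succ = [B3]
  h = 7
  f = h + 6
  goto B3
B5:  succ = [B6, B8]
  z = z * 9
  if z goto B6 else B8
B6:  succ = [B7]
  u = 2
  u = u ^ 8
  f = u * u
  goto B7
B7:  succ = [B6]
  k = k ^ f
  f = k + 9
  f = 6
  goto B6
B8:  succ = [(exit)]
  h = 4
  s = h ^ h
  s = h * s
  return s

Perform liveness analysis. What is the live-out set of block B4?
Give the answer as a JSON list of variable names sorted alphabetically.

Answer: ["k", "z"]

Working:
Per-block:
  B0 def {f,k} use ∅
  B1 def {u,z} use ∅
  B2 def {f,h} use ∅
  B3 def {s} use {z}
  B4 def {f,h} use ∅
  B5 def {z} use {z}
  B6 def {f,u} use ∅
  B7 def {f,k} use {f,k}
  B8 def {h,s} use ∅

Live sets:
  live B0: ∅→{k}
  live B1: {k}→{k,z}
  live B2: ∅→∅
  live B3: {k,z}→{k,z}
  live B4: {k,z}→{k,z}
  live B5: {k,z}→{k}
  live B6: {k}→{f,k}
  live B7: {f,k}→{k}
  live B8: ∅→∅

live-out(B4) = ["k", "z"]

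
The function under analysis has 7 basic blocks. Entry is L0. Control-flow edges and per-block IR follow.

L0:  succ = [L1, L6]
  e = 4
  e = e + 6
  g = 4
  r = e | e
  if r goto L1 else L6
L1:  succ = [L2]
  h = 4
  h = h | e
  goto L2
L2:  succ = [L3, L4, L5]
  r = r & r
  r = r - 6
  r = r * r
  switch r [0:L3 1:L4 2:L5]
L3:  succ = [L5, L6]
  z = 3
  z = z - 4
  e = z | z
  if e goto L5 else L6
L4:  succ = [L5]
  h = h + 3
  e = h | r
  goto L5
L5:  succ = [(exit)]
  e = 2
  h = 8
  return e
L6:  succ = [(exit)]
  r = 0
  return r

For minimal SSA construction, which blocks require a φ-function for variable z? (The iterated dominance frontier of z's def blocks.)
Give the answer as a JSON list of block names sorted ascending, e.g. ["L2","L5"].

Answer: ["L5", "L6"]

Working:
idom tree: L1←L0 L2←L1 L3←L2 L4←L2 L5←L2 L6←L0
Join-block Dom:
  L5: preds {L2,L3,L4}: {L0,L1,L2} ∩ {L0,L1,L2,L3} ∩ {L0,L1,L2,L4} = {L0,L1,L2}; idom=L2
  L6: preds {L0,L3}: {L0} ∩ {L0,L1,L2,L3} = {L0}; idom=L0

DF walk-up:
  L5←L2: walk · to L2
  L5←L3: walk L3 to L2
  L5←L4: walk L4 to L2
  L6←L0: walk · to L0
  L6←L3: walk L3→L2→L1 to L0
  L0 → ∅
  L1 → {L6}
  L2 → {L6}
  L3 → {L5,L6}
  L4 → {L5}
  L5 → ∅
  L6 → ∅

φ for z: defs {L3}
  DF⁺ = {L5,L6}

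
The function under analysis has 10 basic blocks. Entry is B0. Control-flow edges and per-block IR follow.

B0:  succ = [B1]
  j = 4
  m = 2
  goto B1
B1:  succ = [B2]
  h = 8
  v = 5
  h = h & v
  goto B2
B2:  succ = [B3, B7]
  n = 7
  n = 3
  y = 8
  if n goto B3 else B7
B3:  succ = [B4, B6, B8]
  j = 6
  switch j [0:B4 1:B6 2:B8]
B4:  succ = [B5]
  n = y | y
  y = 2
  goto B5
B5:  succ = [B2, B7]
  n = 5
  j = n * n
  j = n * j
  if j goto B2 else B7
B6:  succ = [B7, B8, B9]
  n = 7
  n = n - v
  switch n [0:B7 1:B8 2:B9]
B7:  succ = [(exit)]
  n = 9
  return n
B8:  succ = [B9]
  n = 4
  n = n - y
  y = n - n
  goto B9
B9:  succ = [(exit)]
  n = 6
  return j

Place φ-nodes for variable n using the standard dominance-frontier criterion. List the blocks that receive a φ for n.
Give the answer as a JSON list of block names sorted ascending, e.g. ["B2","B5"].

Answer: ["B2", "B7", "B8", "B9"]

Working:
idom tree: B1←B0 B2←B1 B3←B2 B4←B3 B5←B4 B6←B3 B7←B2 B8←B3 B9←B3
Dom∩ at merges:
  B2: preds {B1,B5}: {B0,B1} ∩ {B0,B1,B2,B3,B4,B5} = {B0,B1}; idom=B1
  B7: preds {B2,B5,B6}: {B0,B1,B2} ∩ {B0,B1,B2,B3,B4,B5} ∩ {B0,B1,B2,B3,B6} = {B0,B1,B2}; idom=B2
  B8: preds {B3,B6}: {B0,B1,B2,B3} ∩ {B0,B1,B2,B3,B6} = {B0,B1,B2,B3}; idom=B3
  B9: preds {B6,B8}: {B0,B1,B2,B3,B6} ∩ {B0,B1,B2,B3,B8} = {B0,B1,B2,B3}; idom=B3

DF walk-up:
  B2←B1: walk · to B1
  B2←B5: walk B5→B4→B3→B2 to B1
  B7←B2: walk · to B2
  B7←B5: walk B5→B4→B3 to B2
  B7←B6: walk B6→B3 to B2
  B8←B3: walk · to B3
  B8←B6: walk B6 to B3
  B9←B6: walk B6 to B3
  B9←B8: walk B8 to B3
  B0: DF=∅
  B1: DF=∅
  B2: DF={B2}
  B3: DF={B2,B7}
  B4: DF={B2,B7}
  B5: DF={B2,B7}
  B6: DF={B7,B8,B9}
  B7: DF=∅
  B8: DF={B9}
  B9: DF=∅

φ for n: defs {B2,B4,B5,B6,B7,B8,B9}
  DF⁺ = {B2,B7,B8,B9}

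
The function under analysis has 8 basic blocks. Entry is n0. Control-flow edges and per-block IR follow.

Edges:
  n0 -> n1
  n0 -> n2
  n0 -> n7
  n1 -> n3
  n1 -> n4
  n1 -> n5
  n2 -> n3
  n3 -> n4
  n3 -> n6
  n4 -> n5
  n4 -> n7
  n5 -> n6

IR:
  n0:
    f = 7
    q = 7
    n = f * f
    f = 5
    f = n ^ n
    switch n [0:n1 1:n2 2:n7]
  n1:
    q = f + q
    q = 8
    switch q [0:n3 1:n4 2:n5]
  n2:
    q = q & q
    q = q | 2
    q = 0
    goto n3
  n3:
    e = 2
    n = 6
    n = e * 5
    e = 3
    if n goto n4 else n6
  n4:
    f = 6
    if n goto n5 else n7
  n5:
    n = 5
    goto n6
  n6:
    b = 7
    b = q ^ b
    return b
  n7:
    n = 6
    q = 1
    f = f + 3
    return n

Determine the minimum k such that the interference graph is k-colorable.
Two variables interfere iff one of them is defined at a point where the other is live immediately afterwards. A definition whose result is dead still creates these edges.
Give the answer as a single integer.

Answer: 3

Working:
def/use:
  n0: def={f,n,q} ue=∅
  n1: def={q} ue={f,q}
  n2: def={q} ue={q}
  n3: def={e,n} ue=∅
  n4: def={f} ue={n}
  n5: def={n} ue=∅
  n6: def={b} ue={q}
  n7: def={f,n,q} ue={f}

Live sets:
  live n0: ∅→{f,n,q}
  live n1: {f,n,q}→{n,q}
  live n2: {q}→{q}
  live n3: {q}→{n,q}
  live n4: {n,q}→{f,q}
  live n5: {q}→{q}
  live n6: {q}→∅
  live n7: {f}→∅

Conflict graph:
  b: {q}
  e: {n,q}
  f: {n,q}
  n: {e,f,q}
  q: {b,e,f,n}

Chromatic number:
  clique {e,n,q} ⇒ need ≥ 3
  3-colouring: r0={q}  r1={b,n}  r2={e,f}
  χ = 3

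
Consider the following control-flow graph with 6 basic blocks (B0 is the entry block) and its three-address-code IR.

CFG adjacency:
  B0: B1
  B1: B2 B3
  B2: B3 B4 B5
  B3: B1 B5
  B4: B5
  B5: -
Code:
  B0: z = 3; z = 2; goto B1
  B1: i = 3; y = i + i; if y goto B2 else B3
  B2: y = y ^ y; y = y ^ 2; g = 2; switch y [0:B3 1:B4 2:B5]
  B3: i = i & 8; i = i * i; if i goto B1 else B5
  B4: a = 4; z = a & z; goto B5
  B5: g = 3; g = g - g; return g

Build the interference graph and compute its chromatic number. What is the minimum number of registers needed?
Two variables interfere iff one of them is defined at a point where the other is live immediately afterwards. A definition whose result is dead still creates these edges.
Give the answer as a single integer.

def/use:
  B0: {z} / ∅
  B1: {i,y} / ∅
  B2: {g,y} / {y}
  B3: {i} / {i}
  B4: {a,z} / {z}
  B5: {g} / ∅

Live sets:
  B0 li=∅ lo={z}
  B1 li={z} lo={i,y,z}
  B2 li={i,y,z} lo={i,z}
  B3 li={i,z} lo={z}
  B4 li={z} lo=∅
  B5 li=∅ lo=∅

Conflict graph:
  a↔{z}
  g↔{i,y,z}
  i↔{g,y,z}
  y↔{g,i,z}
  z↔{a,g,i,y}

Colouring:
  {g,i,y,z} pairwise interfere (4-clique) ⇒ χ ≥ 4
  assign a→c1 g→c1 i→c2 y→c3 z→c0 — no edge inside a register ⇒ χ ≤ 4
  χ = 4

Answer: 4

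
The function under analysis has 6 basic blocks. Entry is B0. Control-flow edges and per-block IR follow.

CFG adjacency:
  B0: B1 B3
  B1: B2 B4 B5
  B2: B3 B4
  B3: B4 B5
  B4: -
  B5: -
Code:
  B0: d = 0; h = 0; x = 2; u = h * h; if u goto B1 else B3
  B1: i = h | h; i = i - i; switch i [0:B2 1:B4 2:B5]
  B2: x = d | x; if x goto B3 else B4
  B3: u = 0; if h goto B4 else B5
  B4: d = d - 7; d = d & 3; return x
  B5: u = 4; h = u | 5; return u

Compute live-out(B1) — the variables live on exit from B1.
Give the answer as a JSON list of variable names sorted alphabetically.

Answer: ["d", "h", "x"]

Working:
Per-block:
  B0: def={d,h,u,x} ue=∅
  B1: def={i} ue={h}
  B2: def={x} ue={d,x}
  B3: def={u} ue={h}
  B4: def={d} ue={d,x}
  B5: def={h,u} ue=∅

Backward fixpoint:
  B0: in=∅ out={d,h,x}
  B1: in={d,h,x} out={d,h,x}
  B2: in={d,h,x} out={d,h,x}
  B3: in={d,h,x} out={d,x}
  B4: in={d,x} out=∅
  B5: in=∅ out=∅

live-out(B1) = ["d", "h", "x"]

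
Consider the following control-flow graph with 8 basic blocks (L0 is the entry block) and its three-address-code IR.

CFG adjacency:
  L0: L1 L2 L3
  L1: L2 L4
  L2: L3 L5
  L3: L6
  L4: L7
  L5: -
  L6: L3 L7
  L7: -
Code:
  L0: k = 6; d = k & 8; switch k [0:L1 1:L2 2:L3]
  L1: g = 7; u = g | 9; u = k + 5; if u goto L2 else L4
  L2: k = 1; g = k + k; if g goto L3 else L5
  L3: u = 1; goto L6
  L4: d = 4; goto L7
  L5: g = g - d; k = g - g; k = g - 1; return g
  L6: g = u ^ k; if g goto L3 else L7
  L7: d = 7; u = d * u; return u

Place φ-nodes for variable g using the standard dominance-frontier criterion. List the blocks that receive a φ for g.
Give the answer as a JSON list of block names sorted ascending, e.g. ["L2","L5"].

Answer: ["L2", "L3", "L7"]

Analysis:
idom tree: L1←L0 L2←L0 L3←L0 L4←L1 L5←L2 L6←L3 L7←L0
Dom∩ at merges:
  L2: preds {L0,L1}: {L0} ∩ {L0,L1} = {L0}; idom=L0
  L3: preds {L0,L2,L6}: {L0} ∩ {L0,L2} ∩ {L0,L3,L6} = {L0}; idom=L0
  L7: preds {L4,L6}: {L0,L1,L4} ∩ {L0,L3,L6} = {L0}; idom=L0

DF walk-up:
  join L2 pred L0: · stop@L0
  join L2 pred L1: L1 stop@L0
  join L3 pred L0: · stop@L0
  join L3 pred L2: L2 stop@L0
  join L3 pred L6: L6→L3 stop@L0
  join L7 pred L4: L4→L1 stop@L0
  join L7 pred L6: L6→L3 stop@L0
  DF(L0)=∅
  DF(L1)={L2,L7}
  DF(L2)={L3}
  DF(L3)={L3,L7}
  DF(L4)={L7}
  DF(L5)=∅
  DF(L6)={L3,L7}
  DF(L7)=∅

φ for g: defs {L1,L2,L5,L6}
  DF⁺ = {L2,L3,L7}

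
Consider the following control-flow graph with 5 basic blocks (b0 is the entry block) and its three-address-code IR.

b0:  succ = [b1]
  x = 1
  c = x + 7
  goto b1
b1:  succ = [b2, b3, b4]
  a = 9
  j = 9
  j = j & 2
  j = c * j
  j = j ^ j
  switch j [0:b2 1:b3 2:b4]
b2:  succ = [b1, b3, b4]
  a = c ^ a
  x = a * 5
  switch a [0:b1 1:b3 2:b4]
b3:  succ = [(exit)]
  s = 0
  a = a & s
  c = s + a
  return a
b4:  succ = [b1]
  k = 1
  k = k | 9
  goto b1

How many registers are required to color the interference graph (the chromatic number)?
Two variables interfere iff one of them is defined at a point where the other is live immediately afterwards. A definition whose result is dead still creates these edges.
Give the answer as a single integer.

Answer: 3

Working:
Per-block:
  b0: def={c,x} ue=∅
  b1: def={a,j} ue={c}
  b2: def={a,x} ue={a,c}
  b3: def={a,c,s} ue={a}
  b4: def={k} ue=∅

Liveness:
  live b0: ∅→{c}
  live b1: {c}→{a,c}
  live b2: {a,c}→{a,c}
  live b3: {a}→∅
  live b4: {c}→{c}

Conflict graph:
  a — {c,j,s,x}
  c — {a,j,k,x}
  j — {a,c}
  k — {c}
  s — {a}
  x — {a,c}

Chromatic number:
  {a,c,j} pairwise interfere (3-clique) ⇒ χ ≥ 3
  3-colouring: R0={a,k}  R1={c,s}  R2={j,x}
  χ = 3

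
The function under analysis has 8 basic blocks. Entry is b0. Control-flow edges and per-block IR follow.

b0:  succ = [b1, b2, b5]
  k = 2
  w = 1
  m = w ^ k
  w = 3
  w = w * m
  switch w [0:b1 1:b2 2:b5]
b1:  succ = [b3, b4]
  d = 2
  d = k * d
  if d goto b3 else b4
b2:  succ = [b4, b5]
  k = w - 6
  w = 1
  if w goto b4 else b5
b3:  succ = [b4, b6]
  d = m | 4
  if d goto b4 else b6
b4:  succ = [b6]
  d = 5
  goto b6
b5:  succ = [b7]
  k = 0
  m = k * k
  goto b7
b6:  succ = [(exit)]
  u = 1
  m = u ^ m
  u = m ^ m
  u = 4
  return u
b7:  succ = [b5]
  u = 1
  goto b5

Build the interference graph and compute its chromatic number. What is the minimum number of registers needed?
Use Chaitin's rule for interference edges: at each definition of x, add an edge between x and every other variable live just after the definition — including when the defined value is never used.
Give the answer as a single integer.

Answer: 3

Analysis:
Per-block:
  b0: def={k,m,w} ue=∅
  b1: def={d} ue={k}
  b2: def={k,w} ue={w}
  b3: def={d} ue={m}
  b4: def={d} ue=∅
  b5: def={k,m} ue=∅
  b6: def={m,u} ue={m}
  b7: def={u} ue=∅

Backward fixpoint:
  live b0: ∅→{k,m,w}
  live b1: {k,m}→{m}
  live b2: {m,w}→{m}
  live b3: {m}→{m}
  live b4: {m}→{m}
  live b5: ∅→∅
  live b6: {m}→∅
  live b7: ∅→∅

Interference:
  d — {k,m}
  k — {d,m,w}
  m — {d,k,u,w}
  u — {m}
  w — {k,m}

Chromatic number:
  {d,k,m} pairwise interfere (3-clique) ⇒ χ ≥ 3
  assign d→R2 k→R1 m→R0 u→R1 w→R2 — no edge inside a register ⇒ χ ≤ 3
  χ = 3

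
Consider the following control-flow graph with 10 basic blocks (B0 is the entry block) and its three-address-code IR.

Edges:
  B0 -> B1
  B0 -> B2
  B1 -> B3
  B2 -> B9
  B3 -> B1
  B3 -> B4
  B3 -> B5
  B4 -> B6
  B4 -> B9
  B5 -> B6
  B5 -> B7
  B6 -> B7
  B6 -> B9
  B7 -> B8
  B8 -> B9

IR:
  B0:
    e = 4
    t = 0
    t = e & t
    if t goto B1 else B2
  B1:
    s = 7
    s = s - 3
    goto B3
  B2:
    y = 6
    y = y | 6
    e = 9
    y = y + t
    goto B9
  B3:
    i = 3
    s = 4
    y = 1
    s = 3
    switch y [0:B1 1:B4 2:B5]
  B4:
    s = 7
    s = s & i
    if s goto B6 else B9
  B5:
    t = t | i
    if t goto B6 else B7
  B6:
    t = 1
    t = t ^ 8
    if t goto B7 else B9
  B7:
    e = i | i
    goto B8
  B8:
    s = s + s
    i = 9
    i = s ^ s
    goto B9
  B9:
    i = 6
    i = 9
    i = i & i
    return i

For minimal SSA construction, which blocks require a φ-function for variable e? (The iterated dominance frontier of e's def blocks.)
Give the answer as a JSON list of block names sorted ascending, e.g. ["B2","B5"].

Answer: ["B9"]

Derivation:
idom tree: B1←B0 B2←B0 B3←B1 B4←B3 B5←B3 B6←B3 B7←B3 B8←B7 B9←B0
Dom∩ at merges:
  B1: preds {B0,B3}: {B0} ∩ {B0,B1,B3} = {B0}; idom=B0
  B6: preds {B4,B5}: {B0,B1,B3,B4} ∩ {B0,B1,B3,B5} = {B0,B1,B3}; idom=B3
  B7: preds {B5,B6}: {B0,B1,B3,B5} ∩ {B0,B1,B3,B6} = {B0,B1,B3}; idom=B3
  B9: preds {B2,B4,B6,B8}: {B0,B2} ∩ {B0,B1,B3,B4} ∩ {B0,B1,B3,B6} ∩ {B0,B1,B3,B7,B8} = {B0}; idom=B0

DF walk-up:
  join B1 pred B0: · stop@B0
  join B1 pred B3: B3→B1 stop@B0
  join B6 pred B4: B4 stop@B3
  join B6 pred B5: B5 stop@B3
  join B7 pred B5: B5 stop@B3
  join B7 pred B6: B6 stop@B3
  join B9 pred B2: B2 stop@B0
  join B9 pred B4: B4→B3→B1 stop@B0
  join B9 pred B6: B6→B3→B1 stop@B0
  join B9 pred B8: B8→B7→B3→B1 stop@B0
  B0 → ∅
  B1 → {B1,B9}
  B2 → {B9}
  B3 → {B1,B9}
  B4 → {B6,B9}
  B5 → {B6,B7}
  B6 → {B7,B9}
  B7 → {B9}
  B8 → {B9}
  B9 → ∅

φ for e: defs {B0,B2,B7}
  DF⁺ = {B9}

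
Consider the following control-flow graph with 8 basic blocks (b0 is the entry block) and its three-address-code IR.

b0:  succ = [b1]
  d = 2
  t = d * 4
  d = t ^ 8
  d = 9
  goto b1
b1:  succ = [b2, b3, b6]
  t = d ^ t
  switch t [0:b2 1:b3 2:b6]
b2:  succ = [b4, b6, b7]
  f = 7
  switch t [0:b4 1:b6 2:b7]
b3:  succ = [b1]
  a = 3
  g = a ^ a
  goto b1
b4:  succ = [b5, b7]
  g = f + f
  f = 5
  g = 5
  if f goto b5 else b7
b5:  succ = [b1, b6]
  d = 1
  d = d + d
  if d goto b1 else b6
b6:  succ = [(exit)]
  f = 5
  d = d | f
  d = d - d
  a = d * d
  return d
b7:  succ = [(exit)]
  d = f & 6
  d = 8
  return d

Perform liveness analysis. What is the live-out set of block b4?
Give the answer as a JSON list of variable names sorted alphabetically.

Answer: ["f", "t"]

Derivation:
Block summaries:
  b0: def={d,t} ue=∅
  b1: def={t} ue={d,t}
  b2: def={f} ue={t}
  b3: def={a,g} ue=∅
  b4: def={f,g} ue={f}
  b5: def={d} ue=∅
  b6: def={a,d,f} ue={d}
  b7: def={d} ue={f}

Backward fixpoint:
  b0: in=∅ out={d,t}
  b1: in={d,t} out={d,t}
  b2: in={d,t} out={d,f,t}
  b3: in={d,t} out={d,t}
  b4: in={f,t} out={f,t}
  b5: in={t} out={d,t}
  b6: in={d} out=∅
  b7: in={f} out=∅

live-out(b4) = ["f", "t"]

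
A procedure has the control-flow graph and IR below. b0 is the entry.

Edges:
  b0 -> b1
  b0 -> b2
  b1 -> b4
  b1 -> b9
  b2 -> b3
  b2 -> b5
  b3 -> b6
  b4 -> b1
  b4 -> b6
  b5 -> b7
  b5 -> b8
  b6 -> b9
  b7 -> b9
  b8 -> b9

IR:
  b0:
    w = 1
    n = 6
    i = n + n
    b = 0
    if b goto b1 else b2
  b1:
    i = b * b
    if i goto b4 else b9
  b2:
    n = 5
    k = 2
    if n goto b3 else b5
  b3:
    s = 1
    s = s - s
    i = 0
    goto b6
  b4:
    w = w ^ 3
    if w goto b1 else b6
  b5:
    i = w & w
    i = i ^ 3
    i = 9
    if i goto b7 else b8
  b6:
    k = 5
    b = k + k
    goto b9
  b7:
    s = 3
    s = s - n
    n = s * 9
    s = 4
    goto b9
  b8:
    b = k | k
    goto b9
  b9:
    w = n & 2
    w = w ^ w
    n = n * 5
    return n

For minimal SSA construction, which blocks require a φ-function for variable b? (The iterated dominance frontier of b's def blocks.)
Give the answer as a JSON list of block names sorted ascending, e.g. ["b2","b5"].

Answer: ["b9"]

Analysis:
idom tree: b1←b0 b2←b0 b3←b2 b4←b1 b5←b2 b6←b0 b7←b5 b8←b5 b9←b0
Dom at joins:
  b1: preds {b0,b4}: {b0} ∩ {b0,b1,b4} = {b0}; idom=b0
  b6: preds {b3,b4}: {b0,b2,b3} ∩ {b0,b1,b4} = {b0}; idom=b0
  b9: preds {b1,b6,b7,b8}: {b0,b1} ∩ {b0,b6} ∩ {b0,b2,b5,b7} ∩ {b0,b2,b5,b8} = {b0}; idom=b0

DF derivation:
  b1←b0: walk · to b0
  b1←b4: walk b4→b1 to b0
  b6←b3: walk b3→b2 to b0
  b6←b4: walk b4→b1 to b0
  b9←b1: walk b1 to b0
  b9←b6: walk b6 to b0
  b9←b7: walk b7→b5→b2 to b0
  b9←b8: walk b8→b5→b2 to b0
  b0 → ∅
  b1 → {b1,b6,b9}
  b2 → {b6,b9}
  b3 → {b6}
  b4 → {b1,b6}
  b5 → {b9}
  b6 → {b9}
  b7 → {b9}
  b8 → {b9}
  b9 → ∅

φ for b: defs {b0,b6,b8}
  DF⁺ = {b9}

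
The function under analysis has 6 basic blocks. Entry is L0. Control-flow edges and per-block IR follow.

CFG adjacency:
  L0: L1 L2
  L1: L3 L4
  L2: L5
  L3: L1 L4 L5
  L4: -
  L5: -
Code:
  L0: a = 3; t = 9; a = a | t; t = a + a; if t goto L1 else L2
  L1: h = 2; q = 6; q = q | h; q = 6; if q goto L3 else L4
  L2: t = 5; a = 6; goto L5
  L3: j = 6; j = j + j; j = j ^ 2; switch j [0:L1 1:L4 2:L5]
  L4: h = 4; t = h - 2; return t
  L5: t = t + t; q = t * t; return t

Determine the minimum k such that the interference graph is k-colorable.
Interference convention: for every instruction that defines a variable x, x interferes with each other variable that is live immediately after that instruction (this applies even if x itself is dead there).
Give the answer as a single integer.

Answer: 3

Working:
Per-block:
  L0 def {a,t} use ∅
  L1 def {h,q} use ∅
  L2 def {a,t} use ∅
  L3 def {j} use ∅
  L4 def {h,t} use ∅
  L5 def {q,t} use {t}

Live sets:
  live L0: ∅→{t}
  live L1: {t}→{t}
  live L2: ∅→{t}
  live L3: {t}→{t}
  live L4: ∅→∅
  live L5: {t}→∅

Interfere edges:
  a — {t}
  h — {q,t}
  j — {t}
  q — {h,t}
  t — {a,h,j,q}

Colouring:
  {h,q,t} pairwise interfere (3-clique) ⇒ χ ≥ 3
  assign a→c1 h→c1 j→c1 q→c2 t→c0 — no edge inside a register ⇒ χ ≤ 3
  χ = 3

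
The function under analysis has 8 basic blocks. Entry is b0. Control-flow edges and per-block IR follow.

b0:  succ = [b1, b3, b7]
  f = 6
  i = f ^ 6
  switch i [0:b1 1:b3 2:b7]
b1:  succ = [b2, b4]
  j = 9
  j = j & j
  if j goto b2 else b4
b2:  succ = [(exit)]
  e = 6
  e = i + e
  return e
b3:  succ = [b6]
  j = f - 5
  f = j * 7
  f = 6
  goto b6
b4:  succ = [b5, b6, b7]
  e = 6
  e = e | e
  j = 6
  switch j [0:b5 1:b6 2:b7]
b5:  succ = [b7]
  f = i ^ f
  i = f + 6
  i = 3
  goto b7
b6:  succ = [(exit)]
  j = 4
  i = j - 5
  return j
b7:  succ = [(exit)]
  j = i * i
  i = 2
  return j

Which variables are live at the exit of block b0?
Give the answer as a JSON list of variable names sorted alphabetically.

Answer: ["f", "i"]

Analysis:
def/use:
  b0 def {f,i} use ∅
  b1 def {j} use ∅
  b2 def {e} use {i}
  b3 def {f,j} use {f}
  b4 def {e,j} use ∅
  b5 def {f,i} use {f,i}
  b6 def {i,j} use ∅
  b7 def {i,j} use {i}

Liveness:
  live b0: ∅→{f,i}
  live b1: {f,i}→{f,i}
  live b2: {i}→∅
  live b3: {f}→∅
  live b4: {f,i}→{f,i}
  live b5: {f,i}→{i}
  live b6: ∅→∅
  live b7: {i}→∅

live-out(b0) = ["f", "i"]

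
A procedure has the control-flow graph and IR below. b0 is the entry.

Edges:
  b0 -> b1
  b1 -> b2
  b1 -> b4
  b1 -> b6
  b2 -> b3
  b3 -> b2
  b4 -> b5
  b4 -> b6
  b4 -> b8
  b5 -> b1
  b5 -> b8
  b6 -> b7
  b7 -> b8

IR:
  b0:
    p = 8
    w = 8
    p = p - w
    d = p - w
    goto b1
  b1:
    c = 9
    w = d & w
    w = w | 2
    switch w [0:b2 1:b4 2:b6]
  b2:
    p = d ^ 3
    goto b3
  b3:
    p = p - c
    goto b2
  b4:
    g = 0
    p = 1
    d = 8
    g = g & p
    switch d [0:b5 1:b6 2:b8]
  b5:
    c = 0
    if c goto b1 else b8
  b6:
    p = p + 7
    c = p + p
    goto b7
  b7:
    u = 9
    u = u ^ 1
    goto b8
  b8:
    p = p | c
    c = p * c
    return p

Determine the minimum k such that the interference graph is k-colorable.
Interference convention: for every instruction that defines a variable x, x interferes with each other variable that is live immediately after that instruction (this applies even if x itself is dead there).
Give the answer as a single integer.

Answer: 5

Derivation:
Per-block:
  b0: {d,p,w} / ∅
  b1: {c,w} / {d,w}
  b2: {p} / {d}
  b3: {p} / {c,p}
  b4: {d,g,p} / ∅
  b5: {c} / ∅
  b6: {c,p} / {p}
  b7: {u} / ∅
  b8: {c,p} / {c,p}

Live sets:
  b0 li=∅ lo={d,p,w}
  b1 li={d,p,w} lo={c,d,p,w}
  b2 li={c,d} lo={c,d,p}
  b3 li={c,d,p} lo={c,d}
  b4 li={c,w} lo={c,d,p,w}
  b5 li={d,p,w} lo={c,d,p,w}
  b6 li={p} lo={c,p}
  b7 li={c,p} lo={c,p}
  b8 li={c,p} lo=∅

Interfere edges:
  c: {d,g,p,u,w}
  d: {c,g,p,w}
  g: {c,d,p,w}
  p: {c,d,g,u,w}
  u: {c,p}
  w: {c,d,g,p}

Registers:
  clique {c,d,g,p,w} ⇒ need ≥ 5
  5-colouring: R0={c}  R1={p}  R2={d,u}  R3={g}  R4={w}
  χ = 5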